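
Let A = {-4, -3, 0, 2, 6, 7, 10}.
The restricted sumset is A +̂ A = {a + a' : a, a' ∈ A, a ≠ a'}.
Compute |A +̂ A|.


Restricted sumset: A +̂ A = {a + a' : a ∈ A, a' ∈ A, a ≠ a'}.
Equivalently, take A + A and drop any sum 2a that is achievable ONLY as a + a for a ∈ A (i.e. sums representable only with equal summands).
Enumerate pairs (a, a') with a < a' (symmetric, so each unordered pair gives one sum; this covers all a ≠ a'):
  -4 + -3 = -7
  -4 + 0 = -4
  -4 + 2 = -2
  -4 + 6 = 2
  -4 + 7 = 3
  -4 + 10 = 6
  -3 + 0 = -3
  -3 + 2 = -1
  -3 + 6 = 3
  -3 + 7 = 4
  -3 + 10 = 7
  0 + 2 = 2
  0 + 6 = 6
  0 + 7 = 7
  0 + 10 = 10
  2 + 6 = 8
  2 + 7 = 9
  2 + 10 = 12
  6 + 7 = 13
  6 + 10 = 16
  7 + 10 = 17
Collected distinct sums: {-7, -4, -3, -2, -1, 2, 3, 4, 6, 7, 8, 9, 10, 12, 13, 16, 17}
|A +̂ A| = 17
(Reference bound: |A +̂ A| ≥ 2|A| - 3 for |A| ≥ 2, with |A| = 7 giving ≥ 11.)

|A +̂ A| = 17


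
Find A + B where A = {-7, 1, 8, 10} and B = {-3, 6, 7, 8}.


A + B = {a + b : a ∈ A, b ∈ B}.
Enumerate all |A|·|B| = 4·4 = 16 pairs (a, b) and collect distinct sums.
a = -7: -7+-3=-10, -7+6=-1, -7+7=0, -7+8=1
a = 1: 1+-3=-2, 1+6=7, 1+7=8, 1+8=9
a = 8: 8+-3=5, 8+6=14, 8+7=15, 8+8=16
a = 10: 10+-3=7, 10+6=16, 10+7=17, 10+8=18
Collecting distinct sums: A + B = {-10, -2, -1, 0, 1, 5, 7, 8, 9, 14, 15, 16, 17, 18}
|A + B| = 14

A + B = {-10, -2, -1, 0, 1, 5, 7, 8, 9, 14, 15, 16, 17, 18}


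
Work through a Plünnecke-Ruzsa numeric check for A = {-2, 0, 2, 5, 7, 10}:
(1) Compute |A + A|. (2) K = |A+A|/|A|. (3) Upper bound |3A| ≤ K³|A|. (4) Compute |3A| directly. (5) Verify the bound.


|A| = 6.
Step 1: Compute A + A by enumerating all 36 pairs.
A + A = {-4, -2, 0, 2, 3, 4, 5, 7, 8, 9, 10, 12, 14, 15, 17, 20}, so |A + A| = 16.
Step 2: Doubling constant K = |A + A|/|A| = 16/6 = 16/6 ≈ 2.6667.
Step 3: Plünnecke-Ruzsa gives |3A| ≤ K³·|A| = (2.6667)³ · 6 ≈ 113.7778.
Step 4: Compute 3A = A + A + A directly by enumerating all triples (a,b,c) ∈ A³; |3A| = 30.
Step 5: Check 30 ≤ 113.7778? Yes ✓.

K = 16/6, Plünnecke-Ruzsa bound K³|A| ≈ 113.7778, |3A| = 30, inequality holds.


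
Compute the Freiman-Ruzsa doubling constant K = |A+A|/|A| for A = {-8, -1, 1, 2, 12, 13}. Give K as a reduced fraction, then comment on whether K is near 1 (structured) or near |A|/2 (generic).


|A| = 6.
Compute A + A by enumerating all 36 pairs.
A + A = {-16, -9, -7, -6, -2, 0, 1, 2, 3, 4, 5, 11, 12, 13, 14, 15, 24, 25, 26}, so |A + A| = 19.
K = |A + A| / |A| = 19/6 (already in lowest terms) ≈ 3.1667.
Reference: AP of size 6 gives K = 11/6 ≈ 1.8333; a fully generic set of size 6 gives K ≈ 3.5000.

|A| = 6, |A + A| = 19, K = 19/6.


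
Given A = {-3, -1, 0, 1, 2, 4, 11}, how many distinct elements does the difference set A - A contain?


A - A = {a - a' : a, a' ∈ A}; |A| = 7.
Bounds: 2|A|-1 ≤ |A - A| ≤ |A|² - |A| + 1, i.e. 13 ≤ |A - A| ≤ 43.
Note: 0 ∈ A - A always (from a - a). The set is symmetric: if d ∈ A - A then -d ∈ A - A.
Enumerate nonzero differences d = a - a' with a > a' (then include -d):
Positive differences: {1, 2, 3, 4, 5, 7, 9, 10, 11, 12, 14}
Full difference set: {0} ∪ (positive diffs) ∪ (negative diffs).
|A - A| = 1 + 2·11 = 23 (matches direct enumeration: 23).

|A - A| = 23


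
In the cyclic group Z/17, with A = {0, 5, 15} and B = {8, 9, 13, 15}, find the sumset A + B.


Work in Z/17Z: reduce every sum a + b modulo 17.
Enumerate all 12 pairs:
a = 0: 0+8=8, 0+9=9, 0+13=13, 0+15=15
a = 5: 5+8=13, 5+9=14, 5+13=1, 5+15=3
a = 15: 15+8=6, 15+9=7, 15+13=11, 15+15=13
Distinct residues collected: {1, 3, 6, 7, 8, 9, 11, 13, 14, 15}
|A + B| = 10 (out of 17 total residues).

A + B = {1, 3, 6, 7, 8, 9, 11, 13, 14, 15}


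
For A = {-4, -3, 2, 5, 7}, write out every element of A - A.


A - A = {a - a' : a, a' ∈ A}.
Compute a - a' for each ordered pair (a, a'):
a = -4: -4--4=0, -4--3=-1, -4-2=-6, -4-5=-9, -4-7=-11
a = -3: -3--4=1, -3--3=0, -3-2=-5, -3-5=-8, -3-7=-10
a = 2: 2--4=6, 2--3=5, 2-2=0, 2-5=-3, 2-7=-5
a = 5: 5--4=9, 5--3=8, 5-2=3, 5-5=0, 5-7=-2
a = 7: 7--4=11, 7--3=10, 7-2=5, 7-5=2, 7-7=0
Collecting distinct values (and noting 0 appears from a-a):
A - A = {-11, -10, -9, -8, -6, -5, -3, -2, -1, 0, 1, 2, 3, 5, 6, 8, 9, 10, 11}
|A - A| = 19

A - A = {-11, -10, -9, -8, -6, -5, -3, -2, -1, 0, 1, 2, 3, 5, 6, 8, 9, 10, 11}


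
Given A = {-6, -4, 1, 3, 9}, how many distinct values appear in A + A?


A + A = {a + a' : a, a' ∈ A}; |A| = 5.
General bounds: 2|A| - 1 ≤ |A + A| ≤ |A|(|A|+1)/2, i.e. 9 ≤ |A + A| ≤ 15.
Lower bound 2|A|-1 is attained iff A is an arithmetic progression.
Enumerate sums a + a' for a ≤ a' (symmetric, so this suffices):
a = -6: -6+-6=-12, -6+-4=-10, -6+1=-5, -6+3=-3, -6+9=3
a = -4: -4+-4=-8, -4+1=-3, -4+3=-1, -4+9=5
a = 1: 1+1=2, 1+3=4, 1+9=10
a = 3: 3+3=6, 3+9=12
a = 9: 9+9=18
Distinct sums: {-12, -10, -8, -5, -3, -1, 2, 3, 4, 5, 6, 10, 12, 18}
|A + A| = 14

|A + A| = 14


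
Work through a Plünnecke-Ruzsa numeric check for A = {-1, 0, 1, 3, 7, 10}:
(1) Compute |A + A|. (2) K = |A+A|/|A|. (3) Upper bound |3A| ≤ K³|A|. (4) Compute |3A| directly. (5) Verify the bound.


|A| = 6.
Step 1: Compute A + A by enumerating all 36 pairs.
A + A = {-2, -1, 0, 1, 2, 3, 4, 6, 7, 8, 9, 10, 11, 13, 14, 17, 20}, so |A + A| = 17.
Step 2: Doubling constant K = |A + A|/|A| = 17/6 = 17/6 ≈ 2.8333.
Step 3: Plünnecke-Ruzsa gives |3A| ≤ K³·|A| = (2.8333)³ · 6 ≈ 136.4722.
Step 4: Compute 3A = A + A + A directly by enumerating all triples (a,b,c) ∈ A³; |3A| = 29.
Step 5: Check 29 ≤ 136.4722? Yes ✓.

K = 17/6, Plünnecke-Ruzsa bound K³|A| ≈ 136.4722, |3A| = 29, inequality holds.


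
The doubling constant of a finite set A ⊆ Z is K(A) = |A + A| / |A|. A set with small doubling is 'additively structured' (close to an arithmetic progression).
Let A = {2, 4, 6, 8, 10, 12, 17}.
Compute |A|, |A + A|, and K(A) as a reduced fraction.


|A| = 7.
Compute A + A by enumerating all 49 pairs.
A + A = {4, 6, 8, 10, 12, 14, 16, 18, 19, 20, 21, 22, 23, 24, 25, 27, 29, 34}, so |A + A| = 18.
K = |A + A| / |A| = 18/7 (already in lowest terms) ≈ 2.5714.
Reference: AP of size 7 gives K = 13/7 ≈ 1.8571; a fully generic set of size 7 gives K ≈ 4.0000.

|A| = 7, |A + A| = 18, K = 18/7.


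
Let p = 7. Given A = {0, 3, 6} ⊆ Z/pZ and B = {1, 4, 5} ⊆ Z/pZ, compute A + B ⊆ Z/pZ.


Work in Z/7Z: reduce every sum a + b modulo 7.
Enumerate all 9 pairs:
a = 0: 0+1=1, 0+4=4, 0+5=5
a = 3: 3+1=4, 3+4=0, 3+5=1
a = 6: 6+1=0, 6+4=3, 6+5=4
Distinct residues collected: {0, 1, 3, 4, 5}
|A + B| = 5 (out of 7 total residues).

A + B = {0, 1, 3, 4, 5}


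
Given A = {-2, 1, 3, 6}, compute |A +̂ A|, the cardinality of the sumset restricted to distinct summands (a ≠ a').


Restricted sumset: A +̂ A = {a + a' : a ∈ A, a' ∈ A, a ≠ a'}.
Equivalently, take A + A and drop any sum 2a that is achievable ONLY as a + a for a ∈ A (i.e. sums representable only with equal summands).
Enumerate pairs (a, a') with a < a' (symmetric, so each unordered pair gives one sum; this covers all a ≠ a'):
  -2 + 1 = -1
  -2 + 3 = 1
  -2 + 6 = 4
  1 + 3 = 4
  1 + 6 = 7
  3 + 6 = 9
Collected distinct sums: {-1, 1, 4, 7, 9}
|A +̂ A| = 5
(Reference bound: |A +̂ A| ≥ 2|A| - 3 for |A| ≥ 2, with |A| = 4 giving ≥ 5.)

|A +̂ A| = 5


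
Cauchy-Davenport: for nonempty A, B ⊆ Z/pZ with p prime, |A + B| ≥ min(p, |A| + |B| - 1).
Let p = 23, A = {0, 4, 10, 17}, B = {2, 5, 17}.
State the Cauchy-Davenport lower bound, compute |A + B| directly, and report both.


Cauchy-Davenport: |A + B| ≥ min(p, |A| + |B| - 1) for A, B nonempty in Z/pZ.
|A| = 4, |B| = 3, p = 23.
CD lower bound = min(23, 4 + 3 - 1) = min(23, 6) = 6.
Compute A + B mod 23 directly:
a = 0: 0+2=2, 0+5=5, 0+17=17
a = 4: 4+2=6, 4+5=9, 4+17=21
a = 10: 10+2=12, 10+5=15, 10+17=4
a = 17: 17+2=19, 17+5=22, 17+17=11
A + B = {2, 4, 5, 6, 9, 11, 12, 15, 17, 19, 21, 22}, so |A + B| = 12.
Verify: 12 ≥ 6? Yes ✓.

CD lower bound = 6, actual |A + B| = 12.


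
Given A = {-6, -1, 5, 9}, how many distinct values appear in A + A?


A + A = {a + a' : a, a' ∈ A}; |A| = 4.
General bounds: 2|A| - 1 ≤ |A + A| ≤ |A|(|A|+1)/2, i.e. 7 ≤ |A + A| ≤ 10.
Lower bound 2|A|-1 is attained iff A is an arithmetic progression.
Enumerate sums a + a' for a ≤ a' (symmetric, so this suffices):
a = -6: -6+-6=-12, -6+-1=-7, -6+5=-1, -6+9=3
a = -1: -1+-1=-2, -1+5=4, -1+9=8
a = 5: 5+5=10, 5+9=14
a = 9: 9+9=18
Distinct sums: {-12, -7, -2, -1, 3, 4, 8, 10, 14, 18}
|A + A| = 10

|A + A| = 10


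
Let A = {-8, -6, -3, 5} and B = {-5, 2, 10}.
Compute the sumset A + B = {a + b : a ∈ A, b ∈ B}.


A + B = {a + b : a ∈ A, b ∈ B}.
Enumerate all |A|·|B| = 4·3 = 12 pairs (a, b) and collect distinct sums.
a = -8: -8+-5=-13, -8+2=-6, -8+10=2
a = -6: -6+-5=-11, -6+2=-4, -6+10=4
a = -3: -3+-5=-8, -3+2=-1, -3+10=7
a = 5: 5+-5=0, 5+2=7, 5+10=15
Collecting distinct sums: A + B = {-13, -11, -8, -6, -4, -1, 0, 2, 4, 7, 15}
|A + B| = 11

A + B = {-13, -11, -8, -6, -4, -1, 0, 2, 4, 7, 15}


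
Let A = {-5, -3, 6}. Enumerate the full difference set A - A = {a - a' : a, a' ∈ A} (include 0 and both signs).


A - A = {a - a' : a, a' ∈ A}.
Compute a - a' for each ordered pair (a, a'):
a = -5: -5--5=0, -5--3=-2, -5-6=-11
a = -3: -3--5=2, -3--3=0, -3-6=-9
a = 6: 6--5=11, 6--3=9, 6-6=0
Collecting distinct values (and noting 0 appears from a-a):
A - A = {-11, -9, -2, 0, 2, 9, 11}
|A - A| = 7

A - A = {-11, -9, -2, 0, 2, 9, 11}


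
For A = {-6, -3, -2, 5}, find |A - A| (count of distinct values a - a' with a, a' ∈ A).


A - A = {a - a' : a, a' ∈ A}; |A| = 4.
Bounds: 2|A|-1 ≤ |A - A| ≤ |A|² - |A| + 1, i.e. 7 ≤ |A - A| ≤ 13.
Note: 0 ∈ A - A always (from a - a). The set is symmetric: if d ∈ A - A then -d ∈ A - A.
Enumerate nonzero differences d = a - a' with a > a' (then include -d):
Positive differences: {1, 3, 4, 7, 8, 11}
Full difference set: {0} ∪ (positive diffs) ∪ (negative diffs).
|A - A| = 1 + 2·6 = 13 (matches direct enumeration: 13).

|A - A| = 13


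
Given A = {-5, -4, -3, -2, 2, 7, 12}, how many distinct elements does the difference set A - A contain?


A - A = {a - a' : a, a' ∈ A}; |A| = 7.
Bounds: 2|A|-1 ≤ |A - A| ≤ |A|² - |A| + 1, i.e. 13 ≤ |A - A| ≤ 43.
Note: 0 ∈ A - A always (from a - a). The set is symmetric: if d ∈ A - A then -d ∈ A - A.
Enumerate nonzero differences d = a - a' with a > a' (then include -d):
Positive differences: {1, 2, 3, 4, 5, 6, 7, 9, 10, 11, 12, 14, 15, 16, 17}
Full difference set: {0} ∪ (positive diffs) ∪ (negative diffs).
|A - A| = 1 + 2·15 = 31 (matches direct enumeration: 31).

|A - A| = 31


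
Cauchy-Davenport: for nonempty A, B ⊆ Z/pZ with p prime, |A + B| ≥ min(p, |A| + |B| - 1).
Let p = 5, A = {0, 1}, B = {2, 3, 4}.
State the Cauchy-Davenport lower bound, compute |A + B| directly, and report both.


Cauchy-Davenport: |A + B| ≥ min(p, |A| + |B| - 1) for A, B nonempty in Z/pZ.
|A| = 2, |B| = 3, p = 5.
CD lower bound = min(5, 2 + 3 - 1) = min(5, 4) = 4.
Compute A + B mod 5 directly:
a = 0: 0+2=2, 0+3=3, 0+4=4
a = 1: 1+2=3, 1+3=4, 1+4=0
A + B = {0, 2, 3, 4}, so |A + B| = 4.
Verify: 4 ≥ 4? Yes ✓.

CD lower bound = 4, actual |A + B| = 4.


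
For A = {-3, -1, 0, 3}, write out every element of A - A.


A - A = {a - a' : a, a' ∈ A}.
Compute a - a' for each ordered pair (a, a'):
a = -3: -3--3=0, -3--1=-2, -3-0=-3, -3-3=-6
a = -1: -1--3=2, -1--1=0, -1-0=-1, -1-3=-4
a = 0: 0--3=3, 0--1=1, 0-0=0, 0-3=-3
a = 3: 3--3=6, 3--1=4, 3-0=3, 3-3=0
Collecting distinct values (and noting 0 appears from a-a):
A - A = {-6, -4, -3, -2, -1, 0, 1, 2, 3, 4, 6}
|A - A| = 11

A - A = {-6, -4, -3, -2, -1, 0, 1, 2, 3, 4, 6}


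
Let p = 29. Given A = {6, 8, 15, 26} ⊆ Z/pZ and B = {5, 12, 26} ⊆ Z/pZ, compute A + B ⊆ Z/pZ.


Work in Z/29Z: reduce every sum a + b modulo 29.
Enumerate all 12 pairs:
a = 6: 6+5=11, 6+12=18, 6+26=3
a = 8: 8+5=13, 8+12=20, 8+26=5
a = 15: 15+5=20, 15+12=27, 15+26=12
a = 26: 26+5=2, 26+12=9, 26+26=23
Distinct residues collected: {2, 3, 5, 9, 11, 12, 13, 18, 20, 23, 27}
|A + B| = 11 (out of 29 total residues).

A + B = {2, 3, 5, 9, 11, 12, 13, 18, 20, 23, 27}


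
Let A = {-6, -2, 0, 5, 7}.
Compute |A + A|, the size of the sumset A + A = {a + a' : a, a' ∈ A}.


A + A = {a + a' : a, a' ∈ A}; |A| = 5.
General bounds: 2|A| - 1 ≤ |A + A| ≤ |A|(|A|+1)/2, i.e. 9 ≤ |A + A| ≤ 15.
Lower bound 2|A|-1 is attained iff A is an arithmetic progression.
Enumerate sums a + a' for a ≤ a' (symmetric, so this suffices):
a = -6: -6+-6=-12, -6+-2=-8, -6+0=-6, -6+5=-1, -6+7=1
a = -2: -2+-2=-4, -2+0=-2, -2+5=3, -2+7=5
a = 0: 0+0=0, 0+5=5, 0+7=7
a = 5: 5+5=10, 5+7=12
a = 7: 7+7=14
Distinct sums: {-12, -8, -6, -4, -2, -1, 0, 1, 3, 5, 7, 10, 12, 14}
|A + A| = 14

|A + A| = 14


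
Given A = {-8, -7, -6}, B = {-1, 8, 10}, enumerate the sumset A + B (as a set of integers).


A + B = {a + b : a ∈ A, b ∈ B}.
Enumerate all |A|·|B| = 3·3 = 9 pairs (a, b) and collect distinct sums.
a = -8: -8+-1=-9, -8+8=0, -8+10=2
a = -7: -7+-1=-8, -7+8=1, -7+10=3
a = -6: -6+-1=-7, -6+8=2, -6+10=4
Collecting distinct sums: A + B = {-9, -8, -7, 0, 1, 2, 3, 4}
|A + B| = 8

A + B = {-9, -8, -7, 0, 1, 2, 3, 4}


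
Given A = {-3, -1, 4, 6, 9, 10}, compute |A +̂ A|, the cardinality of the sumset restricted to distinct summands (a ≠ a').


Restricted sumset: A +̂ A = {a + a' : a ∈ A, a' ∈ A, a ≠ a'}.
Equivalently, take A + A and drop any sum 2a that is achievable ONLY as a + a for a ∈ A (i.e. sums representable only with equal summands).
Enumerate pairs (a, a') with a < a' (symmetric, so each unordered pair gives one sum; this covers all a ≠ a'):
  -3 + -1 = -4
  -3 + 4 = 1
  -3 + 6 = 3
  -3 + 9 = 6
  -3 + 10 = 7
  -1 + 4 = 3
  -1 + 6 = 5
  -1 + 9 = 8
  -1 + 10 = 9
  4 + 6 = 10
  4 + 9 = 13
  4 + 10 = 14
  6 + 9 = 15
  6 + 10 = 16
  9 + 10 = 19
Collected distinct sums: {-4, 1, 3, 5, 6, 7, 8, 9, 10, 13, 14, 15, 16, 19}
|A +̂ A| = 14
(Reference bound: |A +̂ A| ≥ 2|A| - 3 for |A| ≥ 2, with |A| = 6 giving ≥ 9.)

|A +̂ A| = 14


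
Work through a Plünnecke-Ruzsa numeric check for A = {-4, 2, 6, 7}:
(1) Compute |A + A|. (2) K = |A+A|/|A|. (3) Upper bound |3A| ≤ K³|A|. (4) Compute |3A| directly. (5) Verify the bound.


|A| = 4.
Step 1: Compute A + A by enumerating all 16 pairs.
A + A = {-8, -2, 2, 3, 4, 8, 9, 12, 13, 14}, so |A + A| = 10.
Step 2: Doubling constant K = |A + A|/|A| = 10/4 = 10/4 ≈ 2.5000.
Step 3: Plünnecke-Ruzsa gives |3A| ≤ K³·|A| = (2.5000)³ · 4 ≈ 62.5000.
Step 4: Compute 3A = A + A + A directly by enumerating all triples (a,b,c) ∈ A³; |3A| = 19.
Step 5: Check 19 ≤ 62.5000? Yes ✓.

K = 10/4, Plünnecke-Ruzsa bound K³|A| ≈ 62.5000, |3A| = 19, inequality holds.


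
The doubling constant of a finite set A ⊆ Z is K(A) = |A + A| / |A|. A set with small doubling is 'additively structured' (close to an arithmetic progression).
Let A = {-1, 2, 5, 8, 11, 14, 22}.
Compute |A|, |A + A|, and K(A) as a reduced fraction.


|A| = 7.
Compute A + A by enumerating all 49 pairs.
A + A = {-2, 1, 4, 7, 10, 13, 16, 19, 21, 22, 24, 25, 27, 28, 30, 33, 36, 44}, so |A + A| = 18.
K = |A + A| / |A| = 18/7 (already in lowest terms) ≈ 2.5714.
Reference: AP of size 7 gives K = 13/7 ≈ 1.8571; a fully generic set of size 7 gives K ≈ 4.0000.

|A| = 7, |A + A| = 18, K = 18/7.


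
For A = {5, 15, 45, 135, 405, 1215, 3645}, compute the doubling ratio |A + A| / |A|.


|A| = 7.
Compute A + A by enumerating all 49 pairs.
A + A = {10, 20, 30, 50, 60, 90, 140, 150, 180, 270, 410, 420, 450, 540, 810, 1220, 1230, 1260, 1350, 1620, 2430, 3650, 3660, 3690, 3780, 4050, 4860, 7290}, so |A + A| = 28.
K = |A + A| / |A| = 28/7 = 4/1 ≈ 4.0000.
Reference: AP of size 7 gives K = 13/7 ≈ 1.8571; a fully generic set of size 7 gives K ≈ 4.0000.

|A| = 7, |A + A| = 28, K = 28/7 = 4/1.


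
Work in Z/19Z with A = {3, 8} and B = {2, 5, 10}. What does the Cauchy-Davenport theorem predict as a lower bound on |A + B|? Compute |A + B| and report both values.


Cauchy-Davenport: |A + B| ≥ min(p, |A| + |B| - 1) for A, B nonempty in Z/pZ.
|A| = 2, |B| = 3, p = 19.
CD lower bound = min(19, 2 + 3 - 1) = min(19, 4) = 4.
Compute A + B mod 19 directly:
a = 3: 3+2=5, 3+5=8, 3+10=13
a = 8: 8+2=10, 8+5=13, 8+10=18
A + B = {5, 8, 10, 13, 18}, so |A + B| = 5.
Verify: 5 ≥ 4? Yes ✓.

CD lower bound = 4, actual |A + B| = 5.


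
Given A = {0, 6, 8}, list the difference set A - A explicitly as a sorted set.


A - A = {a - a' : a, a' ∈ A}.
Compute a - a' for each ordered pair (a, a'):
a = 0: 0-0=0, 0-6=-6, 0-8=-8
a = 6: 6-0=6, 6-6=0, 6-8=-2
a = 8: 8-0=8, 8-6=2, 8-8=0
Collecting distinct values (and noting 0 appears from a-a):
A - A = {-8, -6, -2, 0, 2, 6, 8}
|A - A| = 7

A - A = {-8, -6, -2, 0, 2, 6, 8}


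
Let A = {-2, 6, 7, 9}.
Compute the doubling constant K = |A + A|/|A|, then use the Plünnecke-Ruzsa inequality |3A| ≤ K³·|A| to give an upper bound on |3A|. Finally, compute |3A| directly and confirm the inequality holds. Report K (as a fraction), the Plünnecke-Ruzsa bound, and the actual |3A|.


|A| = 4.
Step 1: Compute A + A by enumerating all 16 pairs.
A + A = {-4, 4, 5, 7, 12, 13, 14, 15, 16, 18}, so |A + A| = 10.
Step 2: Doubling constant K = |A + A|/|A| = 10/4 = 10/4 ≈ 2.5000.
Step 3: Plünnecke-Ruzsa gives |3A| ≤ K³·|A| = (2.5000)³ · 4 ≈ 62.5000.
Step 4: Compute 3A = A + A + A directly by enumerating all triples (a,b,c) ∈ A³; |3A| = 19.
Step 5: Check 19 ≤ 62.5000? Yes ✓.

K = 10/4, Plünnecke-Ruzsa bound K³|A| ≈ 62.5000, |3A| = 19, inequality holds.


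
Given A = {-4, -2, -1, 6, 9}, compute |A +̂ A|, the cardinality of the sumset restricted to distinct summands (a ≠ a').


Restricted sumset: A +̂ A = {a + a' : a ∈ A, a' ∈ A, a ≠ a'}.
Equivalently, take A + A and drop any sum 2a that is achievable ONLY as a + a for a ∈ A (i.e. sums representable only with equal summands).
Enumerate pairs (a, a') with a < a' (symmetric, so each unordered pair gives one sum; this covers all a ≠ a'):
  -4 + -2 = -6
  -4 + -1 = -5
  -4 + 6 = 2
  -4 + 9 = 5
  -2 + -1 = -3
  -2 + 6 = 4
  -2 + 9 = 7
  -1 + 6 = 5
  -1 + 9 = 8
  6 + 9 = 15
Collected distinct sums: {-6, -5, -3, 2, 4, 5, 7, 8, 15}
|A +̂ A| = 9
(Reference bound: |A +̂ A| ≥ 2|A| - 3 for |A| ≥ 2, with |A| = 5 giving ≥ 7.)

|A +̂ A| = 9


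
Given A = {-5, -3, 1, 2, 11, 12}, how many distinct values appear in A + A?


A + A = {a + a' : a, a' ∈ A}; |A| = 6.
General bounds: 2|A| - 1 ≤ |A + A| ≤ |A|(|A|+1)/2, i.e. 11 ≤ |A + A| ≤ 21.
Lower bound 2|A|-1 is attained iff A is an arithmetic progression.
Enumerate sums a + a' for a ≤ a' (symmetric, so this suffices):
a = -5: -5+-5=-10, -5+-3=-8, -5+1=-4, -5+2=-3, -5+11=6, -5+12=7
a = -3: -3+-3=-6, -3+1=-2, -3+2=-1, -3+11=8, -3+12=9
a = 1: 1+1=2, 1+2=3, 1+11=12, 1+12=13
a = 2: 2+2=4, 2+11=13, 2+12=14
a = 11: 11+11=22, 11+12=23
a = 12: 12+12=24
Distinct sums: {-10, -8, -6, -4, -3, -2, -1, 2, 3, 4, 6, 7, 8, 9, 12, 13, 14, 22, 23, 24}
|A + A| = 20

|A + A| = 20


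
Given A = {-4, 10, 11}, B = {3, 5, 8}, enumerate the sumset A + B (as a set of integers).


A + B = {a + b : a ∈ A, b ∈ B}.
Enumerate all |A|·|B| = 3·3 = 9 pairs (a, b) and collect distinct sums.
a = -4: -4+3=-1, -4+5=1, -4+8=4
a = 10: 10+3=13, 10+5=15, 10+8=18
a = 11: 11+3=14, 11+5=16, 11+8=19
Collecting distinct sums: A + B = {-1, 1, 4, 13, 14, 15, 16, 18, 19}
|A + B| = 9

A + B = {-1, 1, 4, 13, 14, 15, 16, 18, 19}


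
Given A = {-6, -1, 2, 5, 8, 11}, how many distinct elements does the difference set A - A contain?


A - A = {a - a' : a, a' ∈ A}; |A| = 6.
Bounds: 2|A|-1 ≤ |A - A| ≤ |A|² - |A| + 1, i.e. 11 ≤ |A - A| ≤ 31.
Note: 0 ∈ A - A always (from a - a). The set is symmetric: if d ∈ A - A then -d ∈ A - A.
Enumerate nonzero differences d = a - a' with a > a' (then include -d):
Positive differences: {3, 5, 6, 8, 9, 11, 12, 14, 17}
Full difference set: {0} ∪ (positive diffs) ∪ (negative diffs).
|A - A| = 1 + 2·9 = 19 (matches direct enumeration: 19).

|A - A| = 19


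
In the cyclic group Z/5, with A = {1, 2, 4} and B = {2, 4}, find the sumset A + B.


Work in Z/5Z: reduce every sum a + b modulo 5.
Enumerate all 6 pairs:
a = 1: 1+2=3, 1+4=0
a = 2: 2+2=4, 2+4=1
a = 4: 4+2=1, 4+4=3
Distinct residues collected: {0, 1, 3, 4}
|A + B| = 4 (out of 5 total residues).

A + B = {0, 1, 3, 4}


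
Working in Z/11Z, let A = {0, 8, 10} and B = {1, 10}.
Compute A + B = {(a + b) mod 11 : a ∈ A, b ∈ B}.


Work in Z/11Z: reduce every sum a + b modulo 11.
Enumerate all 6 pairs:
a = 0: 0+1=1, 0+10=10
a = 8: 8+1=9, 8+10=7
a = 10: 10+1=0, 10+10=9
Distinct residues collected: {0, 1, 7, 9, 10}
|A + B| = 5 (out of 11 total residues).

A + B = {0, 1, 7, 9, 10}


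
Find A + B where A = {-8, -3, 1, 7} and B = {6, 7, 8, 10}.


A + B = {a + b : a ∈ A, b ∈ B}.
Enumerate all |A|·|B| = 4·4 = 16 pairs (a, b) and collect distinct sums.
a = -8: -8+6=-2, -8+7=-1, -8+8=0, -8+10=2
a = -3: -3+6=3, -3+7=4, -3+8=5, -3+10=7
a = 1: 1+6=7, 1+7=8, 1+8=9, 1+10=11
a = 7: 7+6=13, 7+7=14, 7+8=15, 7+10=17
Collecting distinct sums: A + B = {-2, -1, 0, 2, 3, 4, 5, 7, 8, 9, 11, 13, 14, 15, 17}
|A + B| = 15

A + B = {-2, -1, 0, 2, 3, 4, 5, 7, 8, 9, 11, 13, 14, 15, 17}


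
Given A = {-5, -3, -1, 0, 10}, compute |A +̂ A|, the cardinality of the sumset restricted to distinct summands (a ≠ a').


Restricted sumset: A +̂ A = {a + a' : a ∈ A, a' ∈ A, a ≠ a'}.
Equivalently, take A + A and drop any sum 2a that is achievable ONLY as a + a for a ∈ A (i.e. sums representable only with equal summands).
Enumerate pairs (a, a') with a < a' (symmetric, so each unordered pair gives one sum; this covers all a ≠ a'):
  -5 + -3 = -8
  -5 + -1 = -6
  -5 + 0 = -5
  -5 + 10 = 5
  -3 + -1 = -4
  -3 + 0 = -3
  -3 + 10 = 7
  -1 + 0 = -1
  -1 + 10 = 9
  0 + 10 = 10
Collected distinct sums: {-8, -6, -5, -4, -3, -1, 5, 7, 9, 10}
|A +̂ A| = 10
(Reference bound: |A +̂ A| ≥ 2|A| - 3 for |A| ≥ 2, with |A| = 5 giving ≥ 7.)

|A +̂ A| = 10


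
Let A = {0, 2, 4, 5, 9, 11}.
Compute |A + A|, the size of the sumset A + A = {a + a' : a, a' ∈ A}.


A + A = {a + a' : a, a' ∈ A}; |A| = 6.
General bounds: 2|A| - 1 ≤ |A + A| ≤ |A|(|A|+1)/2, i.e. 11 ≤ |A + A| ≤ 21.
Lower bound 2|A|-1 is attained iff A is an arithmetic progression.
Enumerate sums a + a' for a ≤ a' (symmetric, so this suffices):
a = 0: 0+0=0, 0+2=2, 0+4=4, 0+5=5, 0+9=9, 0+11=11
a = 2: 2+2=4, 2+4=6, 2+5=7, 2+9=11, 2+11=13
a = 4: 4+4=8, 4+5=9, 4+9=13, 4+11=15
a = 5: 5+5=10, 5+9=14, 5+11=16
a = 9: 9+9=18, 9+11=20
a = 11: 11+11=22
Distinct sums: {0, 2, 4, 5, 6, 7, 8, 9, 10, 11, 13, 14, 15, 16, 18, 20, 22}
|A + A| = 17

|A + A| = 17


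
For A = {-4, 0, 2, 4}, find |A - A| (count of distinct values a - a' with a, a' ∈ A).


A - A = {a - a' : a, a' ∈ A}; |A| = 4.
Bounds: 2|A|-1 ≤ |A - A| ≤ |A|² - |A| + 1, i.e. 7 ≤ |A - A| ≤ 13.
Note: 0 ∈ A - A always (from a - a). The set is symmetric: if d ∈ A - A then -d ∈ A - A.
Enumerate nonzero differences d = a - a' with a > a' (then include -d):
Positive differences: {2, 4, 6, 8}
Full difference set: {0} ∪ (positive diffs) ∪ (negative diffs).
|A - A| = 1 + 2·4 = 9 (matches direct enumeration: 9).

|A - A| = 9


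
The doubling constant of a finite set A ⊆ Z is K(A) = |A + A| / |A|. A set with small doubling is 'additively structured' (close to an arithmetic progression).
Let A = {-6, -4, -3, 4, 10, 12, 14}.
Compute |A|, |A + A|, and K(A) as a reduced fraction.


|A| = 7.
Compute A + A by enumerating all 49 pairs.
A + A = {-12, -10, -9, -8, -7, -6, -2, 0, 1, 4, 6, 7, 8, 9, 10, 11, 14, 16, 18, 20, 22, 24, 26, 28}, so |A + A| = 24.
K = |A + A| / |A| = 24/7 (already in lowest terms) ≈ 3.4286.
Reference: AP of size 7 gives K = 13/7 ≈ 1.8571; a fully generic set of size 7 gives K ≈ 4.0000.

|A| = 7, |A + A| = 24, K = 24/7.


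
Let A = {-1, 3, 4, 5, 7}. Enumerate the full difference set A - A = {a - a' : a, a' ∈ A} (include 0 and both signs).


A - A = {a - a' : a, a' ∈ A}.
Compute a - a' for each ordered pair (a, a'):
a = -1: -1--1=0, -1-3=-4, -1-4=-5, -1-5=-6, -1-7=-8
a = 3: 3--1=4, 3-3=0, 3-4=-1, 3-5=-2, 3-7=-4
a = 4: 4--1=5, 4-3=1, 4-4=0, 4-5=-1, 4-7=-3
a = 5: 5--1=6, 5-3=2, 5-4=1, 5-5=0, 5-7=-2
a = 7: 7--1=8, 7-3=4, 7-4=3, 7-5=2, 7-7=0
Collecting distinct values (and noting 0 appears from a-a):
A - A = {-8, -6, -5, -4, -3, -2, -1, 0, 1, 2, 3, 4, 5, 6, 8}
|A - A| = 15

A - A = {-8, -6, -5, -4, -3, -2, -1, 0, 1, 2, 3, 4, 5, 6, 8}


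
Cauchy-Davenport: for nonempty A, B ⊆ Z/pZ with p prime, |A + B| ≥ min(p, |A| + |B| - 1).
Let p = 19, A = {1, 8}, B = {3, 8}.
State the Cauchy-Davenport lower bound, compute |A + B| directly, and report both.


Cauchy-Davenport: |A + B| ≥ min(p, |A| + |B| - 1) for A, B nonempty in Z/pZ.
|A| = 2, |B| = 2, p = 19.
CD lower bound = min(19, 2 + 2 - 1) = min(19, 3) = 3.
Compute A + B mod 19 directly:
a = 1: 1+3=4, 1+8=9
a = 8: 8+3=11, 8+8=16
A + B = {4, 9, 11, 16}, so |A + B| = 4.
Verify: 4 ≥ 3? Yes ✓.

CD lower bound = 3, actual |A + B| = 4.


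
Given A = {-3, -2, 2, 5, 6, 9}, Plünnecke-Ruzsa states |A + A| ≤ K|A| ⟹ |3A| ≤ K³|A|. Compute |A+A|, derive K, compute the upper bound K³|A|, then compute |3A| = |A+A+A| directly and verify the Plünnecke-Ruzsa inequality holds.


|A| = 6.
Step 1: Compute A + A by enumerating all 36 pairs.
A + A = {-6, -5, -4, -1, 0, 2, 3, 4, 6, 7, 8, 10, 11, 12, 14, 15, 18}, so |A + A| = 17.
Step 2: Doubling constant K = |A + A|/|A| = 17/6 = 17/6 ≈ 2.8333.
Step 3: Plünnecke-Ruzsa gives |3A| ≤ K³·|A| = (2.8333)³ · 6 ≈ 136.4722.
Step 4: Compute 3A = A + A + A directly by enumerating all triples (a,b,c) ∈ A³; |3A| = 33.
Step 5: Check 33 ≤ 136.4722? Yes ✓.

K = 17/6, Plünnecke-Ruzsa bound K³|A| ≈ 136.4722, |3A| = 33, inequality holds.


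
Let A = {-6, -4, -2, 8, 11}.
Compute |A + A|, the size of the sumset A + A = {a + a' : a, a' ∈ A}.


A + A = {a + a' : a, a' ∈ A}; |A| = 5.
General bounds: 2|A| - 1 ≤ |A + A| ≤ |A|(|A|+1)/2, i.e. 9 ≤ |A + A| ≤ 15.
Lower bound 2|A|-1 is attained iff A is an arithmetic progression.
Enumerate sums a + a' for a ≤ a' (symmetric, so this suffices):
a = -6: -6+-6=-12, -6+-4=-10, -6+-2=-8, -6+8=2, -6+11=5
a = -4: -4+-4=-8, -4+-2=-6, -4+8=4, -4+11=7
a = -2: -2+-2=-4, -2+8=6, -2+11=9
a = 8: 8+8=16, 8+11=19
a = 11: 11+11=22
Distinct sums: {-12, -10, -8, -6, -4, 2, 4, 5, 6, 7, 9, 16, 19, 22}
|A + A| = 14

|A + A| = 14


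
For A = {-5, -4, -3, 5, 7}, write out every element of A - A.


A - A = {a - a' : a, a' ∈ A}.
Compute a - a' for each ordered pair (a, a'):
a = -5: -5--5=0, -5--4=-1, -5--3=-2, -5-5=-10, -5-7=-12
a = -4: -4--5=1, -4--4=0, -4--3=-1, -4-5=-9, -4-7=-11
a = -3: -3--5=2, -3--4=1, -3--3=0, -3-5=-8, -3-7=-10
a = 5: 5--5=10, 5--4=9, 5--3=8, 5-5=0, 5-7=-2
a = 7: 7--5=12, 7--4=11, 7--3=10, 7-5=2, 7-7=0
Collecting distinct values (and noting 0 appears from a-a):
A - A = {-12, -11, -10, -9, -8, -2, -1, 0, 1, 2, 8, 9, 10, 11, 12}
|A - A| = 15

A - A = {-12, -11, -10, -9, -8, -2, -1, 0, 1, 2, 8, 9, 10, 11, 12}


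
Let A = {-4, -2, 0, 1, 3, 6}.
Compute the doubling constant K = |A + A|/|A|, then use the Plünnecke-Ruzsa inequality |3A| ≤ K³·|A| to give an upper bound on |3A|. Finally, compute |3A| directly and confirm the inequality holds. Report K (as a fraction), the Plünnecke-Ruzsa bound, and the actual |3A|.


|A| = 6.
Step 1: Compute A + A by enumerating all 36 pairs.
A + A = {-8, -6, -4, -3, -2, -1, 0, 1, 2, 3, 4, 6, 7, 9, 12}, so |A + A| = 15.
Step 2: Doubling constant K = |A + A|/|A| = 15/6 = 15/6 ≈ 2.5000.
Step 3: Plünnecke-Ruzsa gives |3A| ≤ K³·|A| = (2.5000)³ · 6 ≈ 93.7500.
Step 4: Compute 3A = A + A + A directly by enumerating all triples (a,b,c) ∈ A³; |3A| = 25.
Step 5: Check 25 ≤ 93.7500? Yes ✓.

K = 15/6, Plünnecke-Ruzsa bound K³|A| ≈ 93.7500, |3A| = 25, inequality holds.


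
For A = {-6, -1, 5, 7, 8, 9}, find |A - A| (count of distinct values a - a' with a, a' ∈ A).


A - A = {a - a' : a, a' ∈ A}; |A| = 6.
Bounds: 2|A|-1 ≤ |A - A| ≤ |A|² - |A| + 1, i.e. 11 ≤ |A - A| ≤ 31.
Note: 0 ∈ A - A always (from a - a). The set is symmetric: if d ∈ A - A then -d ∈ A - A.
Enumerate nonzero differences d = a - a' with a > a' (then include -d):
Positive differences: {1, 2, 3, 4, 5, 6, 8, 9, 10, 11, 13, 14, 15}
Full difference set: {0} ∪ (positive diffs) ∪ (negative diffs).
|A - A| = 1 + 2·13 = 27 (matches direct enumeration: 27).

|A - A| = 27


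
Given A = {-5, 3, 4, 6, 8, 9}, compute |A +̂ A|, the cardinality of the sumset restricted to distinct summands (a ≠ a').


Restricted sumset: A +̂ A = {a + a' : a ∈ A, a' ∈ A, a ≠ a'}.
Equivalently, take A + A and drop any sum 2a that is achievable ONLY as a + a for a ∈ A (i.e. sums representable only with equal summands).
Enumerate pairs (a, a') with a < a' (symmetric, so each unordered pair gives one sum; this covers all a ≠ a'):
  -5 + 3 = -2
  -5 + 4 = -1
  -5 + 6 = 1
  -5 + 8 = 3
  -5 + 9 = 4
  3 + 4 = 7
  3 + 6 = 9
  3 + 8 = 11
  3 + 9 = 12
  4 + 6 = 10
  4 + 8 = 12
  4 + 9 = 13
  6 + 8 = 14
  6 + 9 = 15
  8 + 9 = 17
Collected distinct sums: {-2, -1, 1, 3, 4, 7, 9, 10, 11, 12, 13, 14, 15, 17}
|A +̂ A| = 14
(Reference bound: |A +̂ A| ≥ 2|A| - 3 for |A| ≥ 2, with |A| = 6 giving ≥ 9.)

|A +̂ A| = 14


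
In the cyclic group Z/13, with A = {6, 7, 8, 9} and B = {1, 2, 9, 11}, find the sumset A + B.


Work in Z/13Z: reduce every sum a + b modulo 13.
Enumerate all 16 pairs:
a = 6: 6+1=7, 6+2=8, 6+9=2, 6+11=4
a = 7: 7+1=8, 7+2=9, 7+9=3, 7+11=5
a = 8: 8+1=9, 8+2=10, 8+9=4, 8+11=6
a = 9: 9+1=10, 9+2=11, 9+9=5, 9+11=7
Distinct residues collected: {2, 3, 4, 5, 6, 7, 8, 9, 10, 11}
|A + B| = 10 (out of 13 total residues).

A + B = {2, 3, 4, 5, 6, 7, 8, 9, 10, 11}


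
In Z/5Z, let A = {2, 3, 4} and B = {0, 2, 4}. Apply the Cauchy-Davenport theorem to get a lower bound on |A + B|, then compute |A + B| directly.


Cauchy-Davenport: |A + B| ≥ min(p, |A| + |B| - 1) for A, B nonempty in Z/pZ.
|A| = 3, |B| = 3, p = 5.
CD lower bound = min(5, 3 + 3 - 1) = min(5, 5) = 5.
Compute A + B mod 5 directly:
a = 2: 2+0=2, 2+2=4, 2+4=1
a = 3: 3+0=3, 3+2=0, 3+4=2
a = 4: 4+0=4, 4+2=1, 4+4=3
A + B = {0, 1, 2, 3, 4}, so |A + B| = 5.
Verify: 5 ≥ 5? Yes ✓.

CD lower bound = 5, actual |A + B| = 5.


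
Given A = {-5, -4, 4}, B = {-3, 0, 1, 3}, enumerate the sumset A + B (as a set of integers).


A + B = {a + b : a ∈ A, b ∈ B}.
Enumerate all |A|·|B| = 3·4 = 12 pairs (a, b) and collect distinct sums.
a = -5: -5+-3=-8, -5+0=-5, -5+1=-4, -5+3=-2
a = -4: -4+-3=-7, -4+0=-4, -4+1=-3, -4+3=-1
a = 4: 4+-3=1, 4+0=4, 4+1=5, 4+3=7
Collecting distinct sums: A + B = {-8, -7, -5, -4, -3, -2, -1, 1, 4, 5, 7}
|A + B| = 11

A + B = {-8, -7, -5, -4, -3, -2, -1, 1, 4, 5, 7}


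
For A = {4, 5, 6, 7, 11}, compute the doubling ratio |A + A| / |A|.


|A| = 5.
Compute A + A by enumerating all 25 pairs.
A + A = {8, 9, 10, 11, 12, 13, 14, 15, 16, 17, 18, 22}, so |A + A| = 12.
K = |A + A| / |A| = 12/5 (already in lowest terms) ≈ 2.4000.
Reference: AP of size 5 gives K = 9/5 ≈ 1.8000; a fully generic set of size 5 gives K ≈ 3.0000.

|A| = 5, |A + A| = 12, K = 12/5.


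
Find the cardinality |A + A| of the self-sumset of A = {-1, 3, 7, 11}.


A + A = {a + a' : a, a' ∈ A}; |A| = 4.
General bounds: 2|A| - 1 ≤ |A + A| ≤ |A|(|A|+1)/2, i.e. 7 ≤ |A + A| ≤ 10.
Lower bound 2|A|-1 is attained iff A is an arithmetic progression.
Enumerate sums a + a' for a ≤ a' (symmetric, so this suffices):
a = -1: -1+-1=-2, -1+3=2, -1+7=6, -1+11=10
a = 3: 3+3=6, 3+7=10, 3+11=14
a = 7: 7+7=14, 7+11=18
a = 11: 11+11=22
Distinct sums: {-2, 2, 6, 10, 14, 18, 22}
|A + A| = 7

|A + A| = 7


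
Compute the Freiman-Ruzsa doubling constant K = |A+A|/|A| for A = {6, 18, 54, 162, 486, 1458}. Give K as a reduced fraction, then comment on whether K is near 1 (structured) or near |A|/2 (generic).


|A| = 6.
Compute A + A by enumerating all 36 pairs.
A + A = {12, 24, 36, 60, 72, 108, 168, 180, 216, 324, 492, 504, 540, 648, 972, 1464, 1476, 1512, 1620, 1944, 2916}, so |A + A| = 21.
K = |A + A| / |A| = 21/6 = 7/2 ≈ 3.5000.
Reference: AP of size 6 gives K = 11/6 ≈ 1.8333; a fully generic set of size 6 gives K ≈ 3.5000.

|A| = 6, |A + A| = 21, K = 21/6 = 7/2.


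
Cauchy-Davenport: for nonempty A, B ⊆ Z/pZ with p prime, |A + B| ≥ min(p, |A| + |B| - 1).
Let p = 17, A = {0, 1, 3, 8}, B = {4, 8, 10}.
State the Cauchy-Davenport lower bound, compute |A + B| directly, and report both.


Cauchy-Davenport: |A + B| ≥ min(p, |A| + |B| - 1) for A, B nonempty in Z/pZ.
|A| = 4, |B| = 3, p = 17.
CD lower bound = min(17, 4 + 3 - 1) = min(17, 6) = 6.
Compute A + B mod 17 directly:
a = 0: 0+4=4, 0+8=8, 0+10=10
a = 1: 1+4=5, 1+8=9, 1+10=11
a = 3: 3+4=7, 3+8=11, 3+10=13
a = 8: 8+4=12, 8+8=16, 8+10=1
A + B = {1, 4, 5, 7, 8, 9, 10, 11, 12, 13, 16}, so |A + B| = 11.
Verify: 11 ≥ 6? Yes ✓.

CD lower bound = 6, actual |A + B| = 11.


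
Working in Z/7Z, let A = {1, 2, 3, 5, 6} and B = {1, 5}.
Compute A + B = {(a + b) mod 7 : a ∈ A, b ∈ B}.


Work in Z/7Z: reduce every sum a + b modulo 7.
Enumerate all 10 pairs:
a = 1: 1+1=2, 1+5=6
a = 2: 2+1=3, 2+5=0
a = 3: 3+1=4, 3+5=1
a = 5: 5+1=6, 5+5=3
a = 6: 6+1=0, 6+5=4
Distinct residues collected: {0, 1, 2, 3, 4, 6}
|A + B| = 6 (out of 7 total residues).

A + B = {0, 1, 2, 3, 4, 6}


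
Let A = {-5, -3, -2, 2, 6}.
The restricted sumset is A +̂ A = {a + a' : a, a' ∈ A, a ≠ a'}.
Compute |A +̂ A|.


Restricted sumset: A +̂ A = {a + a' : a ∈ A, a' ∈ A, a ≠ a'}.
Equivalently, take A + A and drop any sum 2a that is achievable ONLY as a + a for a ∈ A (i.e. sums representable only with equal summands).
Enumerate pairs (a, a') with a < a' (symmetric, so each unordered pair gives one sum; this covers all a ≠ a'):
  -5 + -3 = -8
  -5 + -2 = -7
  -5 + 2 = -3
  -5 + 6 = 1
  -3 + -2 = -5
  -3 + 2 = -1
  -3 + 6 = 3
  -2 + 2 = 0
  -2 + 6 = 4
  2 + 6 = 8
Collected distinct sums: {-8, -7, -5, -3, -1, 0, 1, 3, 4, 8}
|A +̂ A| = 10
(Reference bound: |A +̂ A| ≥ 2|A| - 3 for |A| ≥ 2, with |A| = 5 giving ≥ 7.)

|A +̂ A| = 10


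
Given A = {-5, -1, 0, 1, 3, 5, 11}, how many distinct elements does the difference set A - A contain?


A - A = {a - a' : a, a' ∈ A}; |A| = 7.
Bounds: 2|A|-1 ≤ |A - A| ≤ |A|² - |A| + 1, i.e. 13 ≤ |A - A| ≤ 43.
Note: 0 ∈ A - A always (from a - a). The set is symmetric: if d ∈ A - A then -d ∈ A - A.
Enumerate nonzero differences d = a - a' with a > a' (then include -d):
Positive differences: {1, 2, 3, 4, 5, 6, 8, 10, 11, 12, 16}
Full difference set: {0} ∪ (positive diffs) ∪ (negative diffs).
|A - A| = 1 + 2·11 = 23 (matches direct enumeration: 23).

|A - A| = 23


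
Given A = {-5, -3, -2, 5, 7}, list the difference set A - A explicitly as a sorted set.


A - A = {a - a' : a, a' ∈ A}.
Compute a - a' for each ordered pair (a, a'):
a = -5: -5--5=0, -5--3=-2, -5--2=-3, -5-5=-10, -5-7=-12
a = -3: -3--5=2, -3--3=0, -3--2=-1, -3-5=-8, -3-7=-10
a = -2: -2--5=3, -2--3=1, -2--2=0, -2-5=-7, -2-7=-9
a = 5: 5--5=10, 5--3=8, 5--2=7, 5-5=0, 5-7=-2
a = 7: 7--5=12, 7--3=10, 7--2=9, 7-5=2, 7-7=0
Collecting distinct values (and noting 0 appears from a-a):
A - A = {-12, -10, -9, -8, -7, -3, -2, -1, 0, 1, 2, 3, 7, 8, 9, 10, 12}
|A - A| = 17

A - A = {-12, -10, -9, -8, -7, -3, -2, -1, 0, 1, 2, 3, 7, 8, 9, 10, 12}


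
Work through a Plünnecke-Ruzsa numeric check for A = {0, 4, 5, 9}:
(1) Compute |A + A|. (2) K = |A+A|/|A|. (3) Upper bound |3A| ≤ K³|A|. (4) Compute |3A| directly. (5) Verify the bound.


|A| = 4.
Step 1: Compute A + A by enumerating all 16 pairs.
A + A = {0, 4, 5, 8, 9, 10, 13, 14, 18}, so |A + A| = 9.
Step 2: Doubling constant K = |A + A|/|A| = 9/4 = 9/4 ≈ 2.2500.
Step 3: Plünnecke-Ruzsa gives |3A| ≤ K³·|A| = (2.2500)³ · 4 ≈ 45.5625.
Step 4: Compute 3A = A + A + A directly by enumerating all triples (a,b,c) ∈ A³; |3A| = 16.
Step 5: Check 16 ≤ 45.5625? Yes ✓.

K = 9/4, Plünnecke-Ruzsa bound K³|A| ≈ 45.5625, |3A| = 16, inequality holds.


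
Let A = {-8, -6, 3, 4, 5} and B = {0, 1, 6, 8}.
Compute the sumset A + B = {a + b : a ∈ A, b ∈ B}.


A + B = {a + b : a ∈ A, b ∈ B}.
Enumerate all |A|·|B| = 5·4 = 20 pairs (a, b) and collect distinct sums.
a = -8: -8+0=-8, -8+1=-7, -8+6=-2, -8+8=0
a = -6: -6+0=-6, -6+1=-5, -6+6=0, -6+8=2
a = 3: 3+0=3, 3+1=4, 3+6=9, 3+8=11
a = 4: 4+0=4, 4+1=5, 4+6=10, 4+8=12
a = 5: 5+0=5, 5+1=6, 5+6=11, 5+8=13
Collecting distinct sums: A + B = {-8, -7, -6, -5, -2, 0, 2, 3, 4, 5, 6, 9, 10, 11, 12, 13}
|A + B| = 16

A + B = {-8, -7, -6, -5, -2, 0, 2, 3, 4, 5, 6, 9, 10, 11, 12, 13}


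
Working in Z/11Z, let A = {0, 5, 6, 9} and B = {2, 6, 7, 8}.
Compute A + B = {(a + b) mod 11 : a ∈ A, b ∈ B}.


Work in Z/11Z: reduce every sum a + b modulo 11.
Enumerate all 16 pairs:
a = 0: 0+2=2, 0+6=6, 0+7=7, 0+8=8
a = 5: 5+2=7, 5+6=0, 5+7=1, 5+8=2
a = 6: 6+2=8, 6+6=1, 6+7=2, 6+8=3
a = 9: 9+2=0, 9+6=4, 9+7=5, 9+8=6
Distinct residues collected: {0, 1, 2, 3, 4, 5, 6, 7, 8}
|A + B| = 9 (out of 11 total residues).

A + B = {0, 1, 2, 3, 4, 5, 6, 7, 8}


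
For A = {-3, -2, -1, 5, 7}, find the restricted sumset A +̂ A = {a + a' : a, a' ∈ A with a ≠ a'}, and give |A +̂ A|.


Restricted sumset: A +̂ A = {a + a' : a ∈ A, a' ∈ A, a ≠ a'}.
Equivalently, take A + A and drop any sum 2a that is achievable ONLY as a + a for a ∈ A (i.e. sums representable only with equal summands).
Enumerate pairs (a, a') with a < a' (symmetric, so each unordered pair gives one sum; this covers all a ≠ a'):
  -3 + -2 = -5
  -3 + -1 = -4
  -3 + 5 = 2
  -3 + 7 = 4
  -2 + -1 = -3
  -2 + 5 = 3
  -2 + 7 = 5
  -1 + 5 = 4
  -1 + 7 = 6
  5 + 7 = 12
Collected distinct sums: {-5, -4, -3, 2, 3, 4, 5, 6, 12}
|A +̂ A| = 9
(Reference bound: |A +̂ A| ≥ 2|A| - 3 for |A| ≥ 2, with |A| = 5 giving ≥ 7.)

|A +̂ A| = 9


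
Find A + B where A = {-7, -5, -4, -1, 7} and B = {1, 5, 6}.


A + B = {a + b : a ∈ A, b ∈ B}.
Enumerate all |A|·|B| = 5·3 = 15 pairs (a, b) and collect distinct sums.
a = -7: -7+1=-6, -7+5=-2, -7+6=-1
a = -5: -5+1=-4, -5+5=0, -5+6=1
a = -4: -4+1=-3, -4+5=1, -4+6=2
a = -1: -1+1=0, -1+5=4, -1+6=5
a = 7: 7+1=8, 7+5=12, 7+6=13
Collecting distinct sums: A + B = {-6, -4, -3, -2, -1, 0, 1, 2, 4, 5, 8, 12, 13}
|A + B| = 13

A + B = {-6, -4, -3, -2, -1, 0, 1, 2, 4, 5, 8, 12, 13}


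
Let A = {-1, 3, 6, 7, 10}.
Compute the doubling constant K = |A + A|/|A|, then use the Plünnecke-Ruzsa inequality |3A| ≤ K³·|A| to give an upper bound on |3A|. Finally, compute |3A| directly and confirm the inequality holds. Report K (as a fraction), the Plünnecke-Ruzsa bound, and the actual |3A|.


|A| = 5.
Step 1: Compute A + A by enumerating all 25 pairs.
A + A = {-2, 2, 5, 6, 9, 10, 12, 13, 14, 16, 17, 20}, so |A + A| = 12.
Step 2: Doubling constant K = |A + A|/|A| = 12/5 = 12/5 ≈ 2.4000.
Step 3: Plünnecke-Ruzsa gives |3A| ≤ K³·|A| = (2.4000)³ · 5 ≈ 69.1200.
Step 4: Compute 3A = A + A + A directly by enumerating all triples (a,b,c) ∈ A³; |3A| = 22.
Step 5: Check 22 ≤ 69.1200? Yes ✓.

K = 12/5, Plünnecke-Ruzsa bound K³|A| ≈ 69.1200, |3A| = 22, inequality holds.


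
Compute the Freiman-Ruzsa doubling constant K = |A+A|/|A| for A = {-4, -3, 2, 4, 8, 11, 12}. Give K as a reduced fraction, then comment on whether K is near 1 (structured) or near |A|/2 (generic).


|A| = 7.
Compute A + A by enumerating all 49 pairs.
A + A = {-8, -7, -6, -2, -1, 0, 1, 4, 5, 6, 7, 8, 9, 10, 12, 13, 14, 15, 16, 19, 20, 22, 23, 24}, so |A + A| = 24.
K = |A + A| / |A| = 24/7 (already in lowest terms) ≈ 3.4286.
Reference: AP of size 7 gives K = 13/7 ≈ 1.8571; a fully generic set of size 7 gives K ≈ 4.0000.

|A| = 7, |A + A| = 24, K = 24/7.


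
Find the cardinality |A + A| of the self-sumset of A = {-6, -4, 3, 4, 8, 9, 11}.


A + A = {a + a' : a, a' ∈ A}; |A| = 7.
General bounds: 2|A| - 1 ≤ |A + A| ≤ |A|(|A|+1)/2, i.e. 13 ≤ |A + A| ≤ 28.
Lower bound 2|A|-1 is attained iff A is an arithmetic progression.
Enumerate sums a + a' for a ≤ a' (symmetric, so this suffices):
a = -6: -6+-6=-12, -6+-4=-10, -6+3=-3, -6+4=-2, -6+8=2, -6+9=3, -6+11=5
a = -4: -4+-4=-8, -4+3=-1, -4+4=0, -4+8=4, -4+9=5, -4+11=7
a = 3: 3+3=6, 3+4=7, 3+8=11, 3+9=12, 3+11=14
a = 4: 4+4=8, 4+8=12, 4+9=13, 4+11=15
a = 8: 8+8=16, 8+9=17, 8+11=19
a = 9: 9+9=18, 9+11=20
a = 11: 11+11=22
Distinct sums: {-12, -10, -8, -3, -2, -1, 0, 2, 3, 4, 5, 6, 7, 8, 11, 12, 13, 14, 15, 16, 17, 18, 19, 20, 22}
|A + A| = 25

|A + A| = 25
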